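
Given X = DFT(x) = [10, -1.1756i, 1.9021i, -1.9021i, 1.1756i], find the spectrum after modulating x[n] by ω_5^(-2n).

Modulation property: DFT(ω_5^(-2n)·x[n]) = X[(k-2) mod 5], so circularly shift X by 2 positions.

X[k-2] = [-1.9021i, 1.1756i, 10, -1.1756i, 1.9021i]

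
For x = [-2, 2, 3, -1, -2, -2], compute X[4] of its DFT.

X[4] = Σ(n=0 to 5) x[n] · ω_6^(4n) where ω_6 = e^(-2πi/6)
= (-2)·ω_6^0 + (2)·ω_6^4 + (3)·ω_6^8 + (-1)·ω_6^12 + (-2)·ω_6^16 + (-2)·ω_6^20

X[4] = -3.5000-0.8660i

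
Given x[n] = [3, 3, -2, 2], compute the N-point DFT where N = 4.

X[k] = Σ(n=0 to 3) x[n] · ω_4^(nk)
where ω_4 = e^(-2πi/4)

Computing each X[k]:
X[0] = 6
X[1] = 5-1i
X[2] = -4
X[3] = 5+1i

X = [6, 5-1i, -4, 5+1i]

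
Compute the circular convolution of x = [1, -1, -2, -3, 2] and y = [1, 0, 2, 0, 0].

(x ⊛ y)[n] = Σ(m=0 to 4) x[m] · y[(n-m) mod 5]

Computing each output sample:
(x ⊛ y)[0] = -5
(x ⊛ y)[1] = 3
(x ⊛ y)[2] = 0
(x ⊛ y)[3] = -5
(x ⊛ y)[4] = -2

x ⊛ y = [-5, 3, 0, -5, -2]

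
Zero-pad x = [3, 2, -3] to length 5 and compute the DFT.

Original 3-point DFT: [2, 3.5000-4.3301i, 3.5000+4.3301i]
Zero-padded 5-point DFT provides frequency interpolation.

DFT_5([x, 0, ...]) = [2, 6.0451-0.1388i, 0.4549-4.0287i, 0.4549+4.0287i, 6.0451+0.1388i]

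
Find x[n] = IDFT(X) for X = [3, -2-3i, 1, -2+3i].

x[n] = (1/4) Σ(k=0 to 3) X[k] · e^(2πikn/4)

Computing each x[n]:
x[0] = 0
x[1] = 2
x[2] = 2
x[3] = -1

x = [0, 2, 2, -1]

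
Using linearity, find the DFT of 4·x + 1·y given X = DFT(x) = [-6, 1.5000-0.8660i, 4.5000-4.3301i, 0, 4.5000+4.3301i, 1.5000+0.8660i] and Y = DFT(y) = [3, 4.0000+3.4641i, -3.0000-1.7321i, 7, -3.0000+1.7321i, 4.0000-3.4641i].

By linearity: DFT(4x + 1y) = 4·DFT(x) + 1·DFT(y)
= 4·[-6, 1.5000-0.8660i, 4.5000-4.3301i, 0, 4.5000+4.3301i, 1.5000+0.8660i] + 1·[3, 4.0000+3.4641i, -3.0000-1.7321i, 7, -3.0000+1.7321i, 4.0000-3.4641i]

Computing element-wise:
Z[0] = 4·(-6) + 1·(3) = -21
Z[1] = 4·(1.5000-0.8660i) + 1·(4.0000+3.4641i) = 10.0000+0.0001i
Z[2] = 4·(4.5000-4.3301i) + 1·(-3.0000-1.7321i) = 15.0000-19.0525i
Z[3] = 4·(0) + 1·(7) = 7
Z[4] = 4·(4.5000+4.3301i) + 1·(-3.0000+1.7321i) = 15.0000+19.0525i
Z[5] = 4·(1.5000+0.8660i) + 1·(4.0000-3.4641i) = 10.0000-0.0001i

DFT(4x + 1y) = 4·X + 1·Y = [-21, 10.0000+0.0001i, 15.0000-19.0525i, 7, 15.0000+19.0525i, 10.0000-0.0001i]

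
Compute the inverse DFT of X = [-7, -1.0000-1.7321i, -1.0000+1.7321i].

x[n] = (1/3) Σ(k=0 to 2) X[k] · e^(2πikn/3)

Computing each x[n]:
x[0] = -3
x[1] = -1
x[2] = -3

x = [-3, -1, -3]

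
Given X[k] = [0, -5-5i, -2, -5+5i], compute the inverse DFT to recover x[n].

x[n] = (1/4) Σ(k=0 to 3) X[k] · e^(2πikn/4)

Computing each x[n]:
x[0] = -3
x[1] = 3
x[2] = 2
x[3] = -2

x = [-3, 3, 2, -2]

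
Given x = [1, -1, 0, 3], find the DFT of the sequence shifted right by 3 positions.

Time shift by 3: X_shifted[k] = ω_4^(3k) · X[k]
Shifted x = [-1, 0, 3, 1]

DFT(x[n-3]) = [3, -4+1i, 1, -4-1i]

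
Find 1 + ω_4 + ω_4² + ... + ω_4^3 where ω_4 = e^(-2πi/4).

Sum of all nth roots of unity equals 0 for n > 1 (geometric series with r ≠ 1).

0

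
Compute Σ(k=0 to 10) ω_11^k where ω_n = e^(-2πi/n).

Sum of all nth roots of unity equals 0 for n > 1 (geometric series with r ≠ 1).

0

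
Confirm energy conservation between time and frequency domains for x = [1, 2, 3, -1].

Time domain:
Σ|x[n]|² = |1|² + |2|² + |3|² + |-1|² = 15.0000

Frequency domain:
(1/4)Σ|X[k]|² = (1/4)(|5|² + |-2-3i|² + |3|² + |-2+3i|²) = (1/4)·60.0000 = 15.0000

Both sides agree, confirming Parseval's theorem.

Σ|x[n]|² = (1/N)Σ|X[k]|² = 15.0000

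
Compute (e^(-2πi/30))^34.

Since ω_30^30 = 1, powers reduce modulo 30.
34 mod 30 = 4
So ω_30^34 = ω_30^4 = e^(-2πi·4/30)

ω_30^34 = ω_30^4 = 0.6691-0.7431i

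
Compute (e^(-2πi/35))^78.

Since ω_35^35 = 1, powers reduce modulo 35.
78 mod 35 = 8
So ω_35^78 = ω_35^8 = e^(-2πi·8/35)

ω_35^78 = ω_35^8 = 0.1342-0.9909i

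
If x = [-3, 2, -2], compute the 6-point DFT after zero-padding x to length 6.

Original 3-point DFT: [-3, -3.0000-3.4641i, -3.0000+3.4641i]
Zero-padded 6-point DFT provides frequency interpolation.

DFT_6([x, 0, ...]) = [-3, -1, -3.0000-3.4641i, -7, -3.0000+3.4641i, -1]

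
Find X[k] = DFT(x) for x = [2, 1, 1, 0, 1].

X[k] = Σ(n=0 to 4) x[n] · ω_5^(nk)
where ω_5 = e^(-2πi/5)

Computing each X[k]:
X[0] = 5
X[1] = 1.8090-0.5878i
X[2] = 0.6910+0.9511i
X[3] = 0.6910-0.9511i
X[4] = 1.8090+0.5878i

X = [5, 1.8090-0.5878i, 0.6910+0.9511i, 0.6910-0.9511i, 1.8090+0.5878i]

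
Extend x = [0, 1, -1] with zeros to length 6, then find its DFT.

Original 3-point DFT: [0, -1.7321i, 1.7321i]
Zero-padded 6-point DFT provides frequency interpolation.

DFT_6([x, 0, ...]) = [0, 1, -1.7321i, -2, 1.7321i, 1]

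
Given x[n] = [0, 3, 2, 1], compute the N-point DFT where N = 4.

X[k] = Σ(n=0 to 3) x[n] · ω_4^(nk)
where ω_4 = e^(-2πi/4)

Computing each X[k]:
X[0] = 6
X[1] = -2-2i
X[2] = -2
X[3] = -2+2i

X = [6, -2-2i, -2, -2+2i]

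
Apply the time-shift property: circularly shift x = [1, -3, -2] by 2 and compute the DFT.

Time shift by 2: X_shifted[k] = ω_3^(2k) · X[k]
Shifted x = [-3, -2, 1]

DFT(x[n-2]) = [-4, -2.5000+2.5981i, -2.5000-2.5981i]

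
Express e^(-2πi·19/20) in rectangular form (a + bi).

ω_20^19 = e^(-2πi·19/20)
= cos(-2π·19/20) + i·sin(-2π·19/20)
= cos(-38π/20) + i·sin(-38π/20)

ω_20^19 = cos(-38π/20) + i·sin(-38π/20) = 0.9511+0.3090i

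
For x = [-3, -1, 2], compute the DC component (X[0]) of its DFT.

X[0] = Σ(n=0 to 2) x[n] · ω_3^0 = Σ x[n]
= (-3) + (-1) + (2)

X[0] = -2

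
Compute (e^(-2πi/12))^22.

Since ω_12^12 = 1, powers reduce modulo 12.
22 mod 12 = 10
So ω_12^22 = ω_12^10 = e^(-2πi·10/12)

ω_12^22 = ω_12^10 = 0.5000+0.8660i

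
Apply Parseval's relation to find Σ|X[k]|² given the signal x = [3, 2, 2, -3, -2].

Parseval: Σ|x[n]|² = (1/N)Σ|X[k]|², so Σ|X[k]|² = N·Σ|x[n]|² = 5·30.0000

Σ|X[k]|² = N·Σ|x[n]|² = 5·30.0000 = 150.0000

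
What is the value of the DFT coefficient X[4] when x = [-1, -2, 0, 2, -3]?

X[4] = Σ(n=0 to 4) x[n] · ω_5^(4n) where ω_5 = e^(-2πi/5)
= (-1)·ω_5^0 + (-2)·ω_5^4 + (0)·ω_5^8 + (2)·ω_5^12 + (-3)·ω_5^16

X[4] = -4.1631-0.2245i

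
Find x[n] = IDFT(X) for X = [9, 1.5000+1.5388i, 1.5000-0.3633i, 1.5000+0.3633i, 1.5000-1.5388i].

x[n] = (1/5) Σ(k=0 to 4) X[k] · e^(2πikn/5)

Computing each x[n]:
x[0] = 3
x[1] = 1
x[2] = 1
x[3] = 2
x[4] = 2

x = [3, 1, 1, 2, 2]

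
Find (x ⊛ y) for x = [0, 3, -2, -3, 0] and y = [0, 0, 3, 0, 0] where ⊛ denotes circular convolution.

(x ⊛ y)[n] = Σ(m=0 to 4) x[m] · y[(n-m) mod 5]

Computing each output sample:
(x ⊛ y)[0] = -9
(x ⊛ y)[1] = 0
(x ⊛ y)[2] = 0
(x ⊛ y)[3] = 9
(x ⊛ y)[4] = -6

x ⊛ y = [-9, 0, 0, 9, -6]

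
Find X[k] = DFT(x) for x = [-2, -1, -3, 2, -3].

X[k] = Σ(n=0 to 4) x[n] · ω_5^(nk)
where ω_5 = e^(-2πi/5)

Computing each X[k]:
X[0] = -7
X[1] = -2.4271+1.0368i
X[2] = 0.9271-5.9309i
X[3] = 0.9271+5.9309i
X[4] = -2.4271-1.0368i

X = [-7, -2.4271+1.0368i, 0.9271-5.9309i, 0.9271+5.9309i, -2.4271-1.0368i]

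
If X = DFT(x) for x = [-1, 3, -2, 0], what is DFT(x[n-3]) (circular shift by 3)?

Time shift by 3: X_shifted[k] = ω_4^(3k) · X[k]
Shifted x = [3, -2, 0, -1]

DFT(x[n-3]) = [0, 3+1i, 6, 3-1i]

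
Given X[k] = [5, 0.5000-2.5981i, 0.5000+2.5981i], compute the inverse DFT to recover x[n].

x[n] = (1/3) Σ(k=0 to 2) X[k] · e^(2πikn/3)

Computing each x[n]:
x[0] = 2
x[1] = 3
x[2] = 0

x = [2, 3, 0]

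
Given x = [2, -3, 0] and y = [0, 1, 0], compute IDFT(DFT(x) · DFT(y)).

(x ⊛ y)[n] = Σ(m=0 to 2) x[m] · y[(n-m) mod 3]

Computing each output sample:
(x ⊛ y)[0] = 0
(x ⊛ y)[1] = 2
(x ⊛ y)[2] = -3

x ⊛ y = [0, 2, -3]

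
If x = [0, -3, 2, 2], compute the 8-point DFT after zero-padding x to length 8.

Original 4-point DFT: [1, -2+5i, 3, -2-5i]
Zero-padded 8-point DFT provides frequency interpolation.

DFT_8([x, 0, ...]) = [1, -3.5355-1.2929i, -2+5i, 3.5355+2.7071i, 3, 3.5355-2.7071i, -2-5i, -3.5355+1.2929i]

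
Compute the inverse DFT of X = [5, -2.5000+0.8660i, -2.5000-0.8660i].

x[n] = (1/3) Σ(k=0 to 2) X[k] · e^(2πikn/3)

Computing each x[n]:
x[0] = 0
x[1] = 2
x[2] = 3

x = [0, 2, 3]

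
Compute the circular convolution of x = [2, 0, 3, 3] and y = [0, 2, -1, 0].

(x ⊛ y)[n] = Σ(m=0 to 3) x[m] · y[(n-m) mod 4]

Computing each output sample:
(x ⊛ y)[0] = 3
(x ⊛ y)[1] = 1
(x ⊛ y)[2] = -2
(x ⊛ y)[3] = 6

x ⊛ y = [3, 1, -2, 6]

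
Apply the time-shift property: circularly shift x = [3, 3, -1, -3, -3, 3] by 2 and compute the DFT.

Time shift by 2: X_shifted[k] = ω_6^(2k) · X[k]
Shifted x = [-3, 3, 3, 3, -1, -3]

DFT(x[n-2]) = [2, -7.0000-8.6603i, -1.0000-1.7321i, -4, -1.0000+1.7321i, -7.0000+8.6603i]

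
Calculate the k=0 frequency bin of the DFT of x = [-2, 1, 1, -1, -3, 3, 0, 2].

X[0] = Σ(n=0 to 7) x[n] · ω_8^0 = Σ x[n]
= (-2) + (1) + (1) + (-1) + (-3) + (3) + (0) + (2)

X[0] = 1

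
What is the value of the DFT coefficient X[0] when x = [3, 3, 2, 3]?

X[0] = Σ(n=0 to 3) x[n] · ω_4^0 = Σ x[n]
= (3) + (3) + (2) + (3)

X[0] = 11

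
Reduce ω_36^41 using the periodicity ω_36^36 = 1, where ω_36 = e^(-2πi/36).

Since ω_36^36 = 1, powers reduce modulo 36.
41 mod 36 = 5
So ω_36^41 = ω_36^5 = e^(-2πi·5/36)

ω_36^41 = ω_36^5 = 0.6428-0.7660i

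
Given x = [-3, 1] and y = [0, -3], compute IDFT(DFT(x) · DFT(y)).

(x ⊛ y)[n] = Σ(m=0 to 1) x[m] · y[(n-m) mod 2]

Computing each output sample:
(x ⊛ y)[0] = -3
(x ⊛ y)[1] = 9

x ⊛ y = [-3, 9]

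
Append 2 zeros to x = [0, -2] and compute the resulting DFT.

Original 2-point DFT: [-2, 2]
Zero-padded 4-point DFT provides frequency interpolation.

DFT_4([x, 0, ...]) = [-2, 2i, 2, -2i]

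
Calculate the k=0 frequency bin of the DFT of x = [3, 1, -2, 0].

X[0] = Σ(n=0 to 3) x[n] · ω_4^0 = Σ x[n]
= (3) + (1) + (-2) + (0)

X[0] = 2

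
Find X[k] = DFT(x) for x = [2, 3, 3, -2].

X[k] = Σ(n=0 to 3) x[n] · ω_4^(nk)
where ω_4 = e^(-2πi/4)

Computing each X[k]:
X[0] = 6
X[1] = -1-5i
X[2] = 4
X[3] = -1+5i

X = [6, -1-5i, 4, -1+5i]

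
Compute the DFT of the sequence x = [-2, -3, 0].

X[k] = Σ(n=0 to 2) x[n] · ω_3^(nk)
where ω_3 = e^(-2πi/3)

Computing each X[k]:
X[0] = -5
X[1] = -0.5000+2.5981i
X[2] = -0.5000-2.5981i

X = [-5, -0.5000+2.5981i, -0.5000-2.5981i]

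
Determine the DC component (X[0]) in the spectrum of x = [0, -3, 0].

X[0] = Σ(n=0 to 2) x[n] · ω_3^0 = Σ x[n]
= (0) + (-3) + (0)

X[0] = -3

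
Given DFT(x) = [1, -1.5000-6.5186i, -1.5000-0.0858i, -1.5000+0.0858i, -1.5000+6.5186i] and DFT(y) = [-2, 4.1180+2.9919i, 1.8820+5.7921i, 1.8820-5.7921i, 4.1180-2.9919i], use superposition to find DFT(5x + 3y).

By linearity: DFT(5x + 3y) = 5·DFT(x) + 3·DFT(y)
= 5·[1, -1.5000-6.5186i, -1.5000-0.0858i, -1.5000+0.0858i, -1.5000+6.5186i] + 3·[-2, 4.1180+2.9919i, 1.8820+5.7921i, 1.8820-5.7921i, 4.1180-2.9919i]

Computing element-wise:
Z[0] = 5·(1) + 3·(-2) = -1
Z[1] = 5·(-1.5000-6.5186i) + 3·(4.1180+2.9919i) = 4.8540-23.6173i
Z[2] = 5·(-1.5000-0.0858i) + 3·(1.8820+5.7921i) = -1.8540+16.9473i
Z[3] = 5·(-1.5000+0.0858i) + 3·(1.8820-5.7921i) = -1.8540-16.9473i
Z[4] = 5·(-1.5000+6.5186i) + 3·(4.1180-2.9919i) = 4.8540+23.6173i

DFT(5x + 3y) = 5·X + 3·Y = [-1, 4.8540-23.6173i, -1.8540+16.9473i, -1.8540-16.9473i, 4.8540+23.6173i]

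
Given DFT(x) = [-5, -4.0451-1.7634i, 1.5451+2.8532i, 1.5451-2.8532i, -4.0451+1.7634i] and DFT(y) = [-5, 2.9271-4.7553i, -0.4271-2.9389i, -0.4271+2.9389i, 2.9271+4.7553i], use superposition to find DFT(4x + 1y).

By linearity: DFT(4x + 1y) = 4·DFT(x) + 1·DFT(y)
= 4·[-5, -4.0451-1.7634i, 1.5451+2.8532i, 1.5451-2.8532i, -4.0451+1.7634i] + 1·[-5, 2.9271-4.7553i, -0.4271-2.9389i, -0.4271+2.9389i, 2.9271+4.7553i]

Computing element-wise:
Z[0] = 4·(-5) + 1·(-5) = -25
Z[1] = 4·(-4.0451-1.7634i) + 1·(2.9271-4.7553i) = -13.2533-11.8089i
Z[2] = 4·(1.5451+2.8532i) + 1·(-0.4271-2.9389i) = 5.7533+8.4739i
Z[3] = 4·(1.5451-2.8532i) + 1·(-0.4271+2.9389i) = 5.7533-8.4739i
Z[4] = 4·(-4.0451+1.7634i) + 1·(2.9271+4.7553i) = -13.2533+11.8089i

DFT(4x + 1y) = 4·X + 1·Y = [-25, -13.2533-11.8089i, 5.7533+8.4739i, 5.7533-8.4739i, -13.2533+11.8089i]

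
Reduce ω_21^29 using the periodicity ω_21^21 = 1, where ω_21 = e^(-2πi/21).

Since ω_21^21 = 1, powers reduce modulo 21.
29 mod 21 = 8
So ω_21^29 = ω_21^8 = e^(-2πi·8/21)

ω_21^29 = ω_21^8 = -0.7331-0.6802i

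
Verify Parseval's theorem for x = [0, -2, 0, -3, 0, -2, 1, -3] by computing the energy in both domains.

Time domain:
Σ|x[n]|² = |0|² + |-2|² + |0|² + |-3|² + |0|² + |-2|² + |1|² + |-3|² = 27.0000

Frequency domain:
(1/8)Σ|X[k]|² = (1/8)(|-9|² + |1i|² + |-1-2i|² + |-1i|² + |11|² + |1i|² + |-1+2i|² + |-1i|²) = (1/8)·216.0000 = 27.0000

Both sides agree, confirming Parseval's theorem.

Σ|x[n]|² = (1/N)Σ|X[k]|² = 27.0000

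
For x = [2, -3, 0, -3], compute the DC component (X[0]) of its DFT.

X[0] = Σ(n=0 to 3) x[n] · ω_4^0 = Σ x[n]
= (2) + (-3) + (0) + (-3)

X[0] = -4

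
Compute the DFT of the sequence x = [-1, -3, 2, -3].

X[k] = Σ(n=0 to 3) x[n] · ω_4^(nk)
where ω_4 = e^(-2πi/4)

Computing each X[k]:
X[0] = -5
X[1] = -3
X[2] = 7
X[3] = -3

X = [-5, -3, 7, -3]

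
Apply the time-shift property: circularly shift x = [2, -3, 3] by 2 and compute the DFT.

Time shift by 2: X_shifted[k] = ω_3^(2k) · X[k]
Shifted x = [-3, 3, 2]

DFT(x[n-2]) = [2, -5.5000-0.8660i, -5.5000+0.8660i]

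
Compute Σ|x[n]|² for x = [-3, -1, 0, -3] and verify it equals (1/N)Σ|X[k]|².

Time domain:
Σ|x[n]|² = |-3|² + |-1|² + |0|² + |-3|² = 19.0000

Frequency domain:
(1/4)Σ|X[k]|² = (1/4)(|-7|² + |-3-2i|² + |1|² + |-3+2i|²) = (1/4)·76.0000 = 19.0000

Both sides agree, confirming Parseval's theorem.

Σ|x[n]|² = (1/N)Σ|X[k]|² = 19.0000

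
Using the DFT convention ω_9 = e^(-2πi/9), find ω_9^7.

ω_9^7 = e^(-2πi·7/9)
= cos(-2π·7/9) + i·sin(-2π·7/9)
= cos(-14π/9) + i·sin(-14π/9)

ω_9^7 = cos(-14π/9) + i·sin(-14π/9) = 0.1736+0.9848i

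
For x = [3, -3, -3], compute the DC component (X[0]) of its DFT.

X[0] = Σ(n=0 to 2) x[n] · ω_3^0 = Σ x[n]
= (3) + (-3) + (-3)

X[0] = -3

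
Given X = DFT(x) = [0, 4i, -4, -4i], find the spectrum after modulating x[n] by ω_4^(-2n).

Modulation property: DFT(ω_4^(-2n)·x[n]) = X[(k-2) mod 4], so circularly shift X by 2 positions.

X[k-2] = [-4, -4i, 0, 4i]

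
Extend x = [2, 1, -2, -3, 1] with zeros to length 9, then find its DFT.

Original 5-point DFT: [-1, 6.6631-0.5878i, -1.1631+0.9511i, -1.1631-0.9511i, 6.6631+0.5878i]
Zero-padded 9-point DFT provides frequency interpolation.

DFT_9([x, 0, ...]) = [-1, 2.9791+3.5829i, 6.3191-2.2561i, -1.0000-3.4641i, 1.2019+1.9553i, 1.2019-1.9553i, -1.0000+3.4641i, 6.3191+2.2561i, 2.9791-3.5829i]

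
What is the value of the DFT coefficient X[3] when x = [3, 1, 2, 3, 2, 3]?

X[3] = Σ(n=0 to 5) x[n] · ω_6^(3n) where ω_6 = e^(-2πi/6)
= (3)·ω_6^0 + (1)·ω_6^3 + (2)·ω_6^6 + (3)·ω_6^9 + (2)·ω_6^12 + (3)·ω_6^15

X[3] = 0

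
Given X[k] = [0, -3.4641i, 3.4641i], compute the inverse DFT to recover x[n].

x[n] = (1/3) Σ(k=0 to 2) X[k] · e^(2πikn/3)

Computing each x[n]:
x[0] = 0
x[1] = 2
x[2] = -2

x = [0, 2, -2]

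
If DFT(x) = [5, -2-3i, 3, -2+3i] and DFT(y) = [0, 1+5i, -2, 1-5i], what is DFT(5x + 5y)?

By linearity: DFT(5x + 5y) = 5·DFT(x) + 5·DFT(y)
= 5·[5, -2-3i, 3, -2+3i] + 5·[0, 1+5i, -2, 1-5i]

Computing element-wise:
Z[0] = 5·(5) + 5·(0) = 25
Z[1] = 5·(-2-3i) + 5·(1+5i) = -5+10i
Z[2] = 5·(3) + 5·(-2) = 5
Z[3] = 5·(-2+3i) + 5·(1-5i) = -5-10i

DFT(5x + 5y) = 5·X + 5·Y = [25, -5+10i, 5, -5-10i]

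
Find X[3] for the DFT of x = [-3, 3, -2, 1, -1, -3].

X[3] = Σ(n=0 to 5) x[n] · ω_6^(3n) where ω_6 = e^(-2πi/6)
= (-3)·ω_6^0 + (3)·ω_6^3 + (-2)·ω_6^6 + (1)·ω_6^9 + (-1)·ω_6^12 + (-3)·ω_6^15

X[3] = -7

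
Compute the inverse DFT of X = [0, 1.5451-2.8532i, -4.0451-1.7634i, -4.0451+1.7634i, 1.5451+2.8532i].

x[n] = (1/5) Σ(k=0 to 4) X[k] · e^(2πikn/5)

Computing each x[n]:
x[0] = -1
x[1] = 3
x[2] = -1
x[3] = -1
x[4] = 0

x = [-1, 3, -1, -1, 0]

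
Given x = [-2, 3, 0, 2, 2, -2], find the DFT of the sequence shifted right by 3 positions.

Time shift by 3: X_shifted[k] = ω_6^(3k) · X[k]
Shifted x = [2, 2, -2, -2, 3, 0]

DFT(x[n-3]) = [3, 4.5000+2.5981i, -1.5000-6.0622i, 3, -1.5000+6.0622i, 4.5000-2.5981i]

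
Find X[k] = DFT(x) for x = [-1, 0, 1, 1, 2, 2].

X[k] = Σ(n=0 to 5) x[n] · ω_6^(nk)
where ω_6 = e^(-2πi/6)

Computing each X[k]:
X[0] = 5
X[1] = -2.5000+2.5981i
X[2] = -2.5000+0.8660i
X[3] = -1
X[4] = -2.5000-0.8660i
X[5] = -2.5000-2.5981i

X = [5, -2.5000+2.5981i, -2.5000+0.8660i, -1, -2.5000-0.8660i, -2.5000-2.5981i]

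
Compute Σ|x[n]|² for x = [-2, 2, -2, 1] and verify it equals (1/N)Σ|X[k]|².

Time domain:
Σ|x[n]|² = |-2|² + |2|² + |-2|² + |1|² = 13.0000

Frequency domain:
(1/4)Σ|X[k]|² = (1/4)(|-1|² + |-1i|² + |-7|² + |1i|²) = (1/4)·52.0000 = 13.0000

Both sides agree, confirming Parseval's theorem.

Σ|x[n]|² = (1/N)Σ|X[k]|² = 13.0000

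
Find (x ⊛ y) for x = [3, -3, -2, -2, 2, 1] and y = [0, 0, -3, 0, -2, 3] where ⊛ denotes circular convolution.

(x ⊛ y)[n] = Σ(m=0 to 5) x[m] · y[(n-m) mod 6]

Computing each output sample:
(x ⊛ y)[0] = -11
(x ⊛ y)[1] = -5
(x ⊛ y)[2] = -19
(x ⊛ y)[3] = 13
(x ⊛ y)[4] = 3
(x ⊛ y)[5] = 21

x ⊛ y = [-11, -5, -19, 13, 3, 21]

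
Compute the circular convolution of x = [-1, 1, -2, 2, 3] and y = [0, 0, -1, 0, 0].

(x ⊛ y)[n] = Σ(m=0 to 4) x[m] · y[(n-m) mod 5]

Computing each output sample:
(x ⊛ y)[0] = -2
(x ⊛ y)[1] = -3
(x ⊛ y)[2] = 1
(x ⊛ y)[3] = -1
(x ⊛ y)[4] = 2

x ⊛ y = [-2, -3, 1, -1, 2]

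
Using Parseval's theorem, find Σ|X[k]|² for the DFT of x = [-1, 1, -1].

Parseval: Σ|x[n]|² = (1/N)Σ|X[k]|², so Σ|X[k]|² = N·Σ|x[n]|² = 3·3.0000

Σ|X[k]|² = N·Σ|x[n]|² = 3·3.0000 = 9.0000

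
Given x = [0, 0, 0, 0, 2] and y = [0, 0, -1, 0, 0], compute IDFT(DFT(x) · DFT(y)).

(x ⊛ y)[n] = Σ(m=0 to 4) x[m] · y[(n-m) mod 5]

Computing each output sample:
(x ⊛ y)[0] = 0
(x ⊛ y)[1] = -2
(x ⊛ y)[2] = 0
(x ⊛ y)[3] = 0
(x ⊛ y)[4] = 0

x ⊛ y = [0, -2, 0, 0, 0]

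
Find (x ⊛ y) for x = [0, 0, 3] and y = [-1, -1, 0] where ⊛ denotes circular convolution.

(x ⊛ y)[n] = Σ(m=0 to 2) x[m] · y[(n-m) mod 3]

Computing each output sample:
(x ⊛ y)[0] = -3
(x ⊛ y)[1] = 0
(x ⊛ y)[2] = -3

x ⊛ y = [-3, 0, -3]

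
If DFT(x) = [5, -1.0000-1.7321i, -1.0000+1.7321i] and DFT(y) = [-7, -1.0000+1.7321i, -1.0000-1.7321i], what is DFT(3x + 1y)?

By linearity: DFT(3x + 1y) = 3·DFT(x) + 1·DFT(y)
= 3·[5, -1.0000-1.7321i, -1.0000+1.7321i] + 1·[-7, -1.0000+1.7321i, -1.0000-1.7321i]

Computing element-wise:
Z[0] = 3·(5) + 1·(-7) = 8
Z[1] = 3·(-1.0000-1.7321i) + 1·(-1.0000+1.7321i) = -4.0000-3.4642i
Z[2] = 3·(-1.0000+1.7321i) + 1·(-1.0000-1.7321i) = -4.0000+3.4642i

DFT(3x + 1y) = 3·X + 1·Y = [8, -4.0000-3.4642i, -4.0000+3.4642i]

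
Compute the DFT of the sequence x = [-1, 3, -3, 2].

X[k] = Σ(n=0 to 3) x[n] · ω_4^(nk)
where ω_4 = e^(-2πi/4)

Computing each X[k]:
X[0] = 1
X[1] = 2-1i
X[2] = -9
X[3] = 2+1i

X = [1, 2-1i, -9, 2+1i]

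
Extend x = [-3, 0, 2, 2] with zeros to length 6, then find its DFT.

Original 4-point DFT: [1, -5+2i, -3, -5-2i]
Zero-padded 6-point DFT provides frequency interpolation.

DFT_6([x, 0, ...]) = [1, -6.0000-1.7321i, -2.0000+1.7321i, -3, -2.0000-1.7321i, -6.0000+1.7321i]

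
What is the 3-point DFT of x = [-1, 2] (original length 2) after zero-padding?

Original 2-point DFT: [1, -3]
Zero-padded 3-point DFT provides frequency interpolation.

DFT_3([x, 0, ...]) = [1, -2.0000-1.7321i, -2.0000+1.7321i]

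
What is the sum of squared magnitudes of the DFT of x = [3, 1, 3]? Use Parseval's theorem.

Parseval: Σ|x[n]|² = (1/N)Σ|X[k]|², so Σ|X[k]|² = N·Σ|x[n]|² = 3·19.0000

Σ|X[k]|² = N·Σ|x[n]|² = 3·19.0000 = 57.0000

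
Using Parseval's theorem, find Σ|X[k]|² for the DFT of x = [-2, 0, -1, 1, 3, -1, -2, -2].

Parseval: Σ|x[n]|² = (1/N)Σ|X[k]|², so Σ|X[k]|² = N·Σ|x[n]|² = 8·24.0000

Σ|X[k]|² = N·Σ|x[n]|² = 8·24.0000 = 192.0000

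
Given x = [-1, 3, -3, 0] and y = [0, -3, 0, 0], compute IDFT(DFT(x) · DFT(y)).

(x ⊛ y)[n] = Σ(m=0 to 3) x[m] · y[(n-m) mod 4]

Computing each output sample:
(x ⊛ y)[0] = 0
(x ⊛ y)[1] = 3
(x ⊛ y)[2] = -9
(x ⊛ y)[3] = 9

x ⊛ y = [0, 3, -9, 9]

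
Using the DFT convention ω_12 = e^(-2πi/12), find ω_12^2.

ω_12^2 = e^(-2πi·2/12)
= cos(-2π·2/12) + i·sin(-2π·2/12)
= cos(-4π/12) + i·sin(-4π/12)

ω_12^2 = cos(-4π/12) + i·sin(-4π/12) = 0.5000-0.8660i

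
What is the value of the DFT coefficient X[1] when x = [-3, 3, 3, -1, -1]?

X[1] = Σ(n=0 to 4) x[n] · ω_5^(1n) where ω_5 = e^(-2πi/5)
= (-3)·ω_5^0 + (3)·ω_5^1 + (3)·ω_5^2 + (-1)·ω_5^3 + (-1)·ω_5^4

X[1] = -4.0000-6.1554i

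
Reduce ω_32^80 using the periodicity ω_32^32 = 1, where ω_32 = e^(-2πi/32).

Since ω_32^32 = 1, powers reduce modulo 32.
80 mod 32 = 16
So ω_32^80 = ω_32^16 = e^(-2πi·16/32)

ω_32^80 = ω_32^16 = -1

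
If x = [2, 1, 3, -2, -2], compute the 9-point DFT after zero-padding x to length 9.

Original 5-point DFT: [2, 0.8820-5.7921i, 3.1180+2.9919i, 3.1180-2.9919i, 0.8820+5.7921i]
Zero-padded 9-point DFT provides frequency interpolation.

DFT_9([x, 0, ...]) = [2, 6.1664-1.1811i, -1.1775-5.0285i, -1.0000+3.4641i, 4.0111+1.3488i, 4.0111-1.3488i, -1.0000-3.4641i, -1.1775+5.0285i, 6.1664+1.1811i]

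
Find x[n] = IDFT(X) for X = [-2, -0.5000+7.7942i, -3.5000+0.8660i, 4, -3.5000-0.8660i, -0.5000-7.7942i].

x[n] = (1/6) Σ(k=0 to 5) X[k] · e^(2πikn/6)

Computing each x[n]:
x[0] = -1
x[1] = -3
x[2] = -1
x[3] = -2
x[4] = 3
x[5] = 2

x = [-1, -3, -1, -2, 3, 2]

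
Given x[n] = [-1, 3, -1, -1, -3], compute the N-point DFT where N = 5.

X[k] = Σ(n=0 to 4) x[n] · ω_5^(nk)
where ω_5 = e^(-2πi/5)

Computing each X[k]:
X[0] = -3
X[1] = 0.6180-5.7063i
X[2] = -1.6180-3.5267i
X[3] = -1.6180+3.5267i
X[4] = 0.6180+5.7063i

X = [-3, 0.6180-5.7063i, -1.6180-3.5267i, -1.6180+3.5267i, 0.6180+5.7063i]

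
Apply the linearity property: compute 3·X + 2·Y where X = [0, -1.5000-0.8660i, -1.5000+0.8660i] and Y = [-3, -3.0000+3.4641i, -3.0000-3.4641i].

By linearity: DFT(3x + 2y) = 3·DFT(x) + 2·DFT(y)
= 3·[0, -1.5000-0.8660i, -1.5000+0.8660i] + 2·[-3, -3.0000+3.4641i, -3.0000-3.4641i]

Computing element-wise:
Z[0] = 3·(0) + 2·(-3) = -6
Z[1] = 3·(-1.5000-0.8660i) + 2·(-3.0000+3.4641i) = -10.5000+4.3302i
Z[2] = 3·(-1.5000+0.8660i) + 2·(-3.0000-3.4641i) = -10.5000-4.3302i

DFT(3x + 2y) = 3·X + 2·Y = [-6, -10.5000+4.3302i, -10.5000-4.3302i]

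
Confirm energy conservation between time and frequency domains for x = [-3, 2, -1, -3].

Time domain:
Σ|x[n]|² = |-3|² + |2|² + |-1|² + |-3|² = 23.0000

Frequency domain:
(1/4)Σ|X[k]|² = (1/4)(|-5|² + |-2-5i|² + |-3|² + |-2+5i|²) = (1/4)·92.0000 = 23.0000

Both sides agree, confirming Parseval's theorem.

Σ|x[n]|² = (1/N)Σ|X[k]|² = 23.0000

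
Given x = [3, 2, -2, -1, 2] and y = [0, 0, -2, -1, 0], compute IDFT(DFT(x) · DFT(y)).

(x ⊛ y)[n] = Σ(m=0 to 4) x[m] · y[(n-m) mod 5]

Computing each output sample:
(x ⊛ y)[0] = 4
(x ⊛ y)[1] = -3
(x ⊛ y)[2] = -8
(x ⊛ y)[3] = -7
(x ⊛ y)[4] = 2

x ⊛ y = [4, -3, -8, -7, 2]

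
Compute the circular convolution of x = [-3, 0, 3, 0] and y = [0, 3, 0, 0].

(x ⊛ y)[n] = Σ(m=0 to 3) x[m] · y[(n-m) mod 4]

Computing each output sample:
(x ⊛ y)[0] = 0
(x ⊛ y)[1] = -9
(x ⊛ y)[2] = 0
(x ⊛ y)[3] = 9

x ⊛ y = [0, -9, 0, 9]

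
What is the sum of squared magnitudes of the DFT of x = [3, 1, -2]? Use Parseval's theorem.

Parseval: Σ|x[n]|² = (1/N)Σ|X[k]|², so Σ|X[k]|² = N·Σ|x[n]|² = 3·14.0000

Σ|X[k]|² = N·Σ|x[n]|² = 3·14.0000 = 42.0000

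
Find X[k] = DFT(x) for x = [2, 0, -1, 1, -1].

X[k] = Σ(n=0 to 4) x[n] · ω_5^(nk)
where ω_5 = e^(-2πi/5)

Computing each X[k]:
X[0] = 1
X[1] = 1.6910+0.2245i
X[2] = 2.8090-2.4899i
X[3] = 2.8090+2.4899i
X[4] = 1.6910-0.2245i

X = [1, 1.6910+0.2245i, 2.8090-2.4899i, 2.8090+2.4899i, 1.6910-0.2245i]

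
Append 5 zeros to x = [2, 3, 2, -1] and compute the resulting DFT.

Original 4-point DFT: [6, -4i, 2, 4i]
Zero-padded 9-point DFT provides frequency interpolation.

DFT_9([x, 0, ...]) = [6, 5.1454-3.0320i, 1.1416-4.5045i, -1.5000-0.8660i, 1.2130+1.1255i, 1.2130-1.1255i, -1.5000+0.8660i, 1.1416+4.5045i, 5.1454+3.0320i]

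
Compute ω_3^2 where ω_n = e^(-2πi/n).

ω_3^2 = e^(-2πi·2/3)
= cos(-2π·2/3) + i·sin(-2π·2/3)
= cos(-4π/3) + i·sin(-4π/3)

ω_3^2 = cos(-4π/3) + i·sin(-4π/3) = -0.5000+0.8660i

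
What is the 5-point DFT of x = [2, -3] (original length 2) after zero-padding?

Original 2-point DFT: [-1, 5]
Zero-padded 5-point DFT provides frequency interpolation.

DFT_5([x, 0, ...]) = [-1, 1.0729+2.8532i, 4.4271+1.7634i, 4.4271-1.7634i, 1.0729-2.8532i]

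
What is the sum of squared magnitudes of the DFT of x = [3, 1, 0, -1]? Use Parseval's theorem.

Parseval: Σ|x[n]|² = (1/N)Σ|X[k]|², so Σ|X[k]|² = N·Σ|x[n]|² = 4·11.0000

Σ|X[k]|² = N·Σ|x[n]|² = 4·11.0000 = 44.0000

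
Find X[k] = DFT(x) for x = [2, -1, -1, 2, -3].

X[k] = Σ(n=0 to 4) x[n] · ω_5^(nk)
where ω_5 = e^(-2πi/5)

Computing each X[k]:
X[0] = -1
X[1] = -0.0451-0.1388i
X[2] = 5.5451-4.0287i
X[3] = 5.5451+4.0287i
X[4] = -0.0451+0.1388i

X = [-1, -0.0451-0.1388i, 5.5451-4.0287i, 5.5451+4.0287i, -0.0451+0.1388i]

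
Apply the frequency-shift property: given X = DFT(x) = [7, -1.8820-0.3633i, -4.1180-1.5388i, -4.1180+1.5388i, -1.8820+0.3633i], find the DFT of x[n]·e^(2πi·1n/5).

Modulation property: DFT(ω_5^(-1n)·x[n]) = X[(k-1) mod 5], so circularly shift X by 1 positions.

X[k-1] = [-1.8820+0.3633i, 7, -1.8820-0.3633i, -4.1180-1.5388i, -4.1180+1.5388i]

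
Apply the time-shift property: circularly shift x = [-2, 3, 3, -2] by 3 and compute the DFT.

Time shift by 3: X_shifted[k] = ω_4^(3k) · X[k]
Shifted x = [3, 3, -2, -2]

DFT(x[n-3]) = [2, 5-5i, 0, 5+5i]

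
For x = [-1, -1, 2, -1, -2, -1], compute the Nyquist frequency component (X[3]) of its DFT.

X[3] = Σ(n=0 to 5) x[n] · ω_6^(3n) where ω_6 = e^(-2πi/6)
= (-1)·ω_6^0 + (-1)·ω_6^3 + (2)·ω_6^6 + (-1)·ω_6^9 + (-2)·ω_6^12 + (-1)·ω_6^15

X[3] = 2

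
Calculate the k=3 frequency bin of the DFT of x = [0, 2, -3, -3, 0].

X[3] = Σ(n=0 to 4) x[n] · ω_5^(3n) where ω_5 = e^(-2πi/5)
= (0)·ω_5^0 + (2)·ω_5^3 + (-3)·ω_5^6 + (-3)·ω_5^9 + (0)·ω_5^12

X[3] = -3.4721+1.1756i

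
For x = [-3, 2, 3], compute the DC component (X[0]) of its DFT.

X[0] = Σ(n=0 to 2) x[n] · ω_3^0 = Σ x[n]
= (-3) + (2) + (3)

X[0] = 2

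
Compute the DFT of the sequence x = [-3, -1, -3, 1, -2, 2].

X[k] = Σ(n=0 to 5) x[n] · ω_6^(nk)
where ω_6 = e^(-2πi/6)

Computing each X[k]:
X[0] = -6
X[1] = -1.0000+3.4641i
X[2] = 1.7321i
X[3] = -10
X[4] = -1.7321i
X[5] = -1.0000-3.4641i

X = [-6, -1.0000+3.4641i, 1.7321i, -10, -1.7321i, -1.0000-3.4641i]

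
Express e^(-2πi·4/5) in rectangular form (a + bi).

ω_5^4 = e^(-2πi·4/5)
= cos(-2π·4/5) + i·sin(-2π·4/5)
= cos(-8π/5) + i·sin(-8π/5)

ω_5^4 = cos(-8π/5) + i·sin(-8π/5) = 0.3090+0.9511i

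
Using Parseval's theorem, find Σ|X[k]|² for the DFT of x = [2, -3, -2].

Parseval: Σ|x[n]|² = (1/N)Σ|X[k]|², so Σ|X[k]|² = N·Σ|x[n]|² = 3·17.0000

Σ|X[k]|² = N·Σ|x[n]|² = 3·17.0000 = 51.0000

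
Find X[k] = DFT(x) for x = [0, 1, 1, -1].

X[k] = Σ(n=0 to 3) x[n] · ω_4^(nk)
where ω_4 = e^(-2πi/4)

Computing each X[k]:
X[0] = 1
X[1] = -1-2i
X[2] = 1
X[3] = -1+2i

X = [1, -1-2i, 1, -1+2i]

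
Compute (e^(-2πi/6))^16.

Since ω_6^6 = 1, powers reduce modulo 6.
16 mod 6 = 4
So ω_6^16 = ω_6^4 = e^(-2πi·4/6)

ω_6^16 = ω_6^4 = -0.5000+0.8660i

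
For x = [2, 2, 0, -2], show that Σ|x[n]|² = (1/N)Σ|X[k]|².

Time domain:
Σ|x[n]|² = |2|² + |2|² + |0|² + |-2|² = 12.0000

Frequency domain:
(1/4)Σ|X[k]|² = (1/4)(|2|² + |2-4i|² + |2|² + |2+4i|²) = (1/4)·48.0000 = 12.0000

Both sides agree, confirming Parseval's theorem.

Σ|x[n]|² = (1/N)Σ|X[k]|² = 12.0000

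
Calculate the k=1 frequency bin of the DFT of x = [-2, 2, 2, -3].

X[1] = Σ(n=0 to 3) x[n] · ω_4^(1n) where ω_4 = e^(-2πi/4)
= (-2)·ω_4^0 + (2)·ω_4^1 + (2)·ω_4^2 + (-3)·ω_4^3

X[1] = -4-5i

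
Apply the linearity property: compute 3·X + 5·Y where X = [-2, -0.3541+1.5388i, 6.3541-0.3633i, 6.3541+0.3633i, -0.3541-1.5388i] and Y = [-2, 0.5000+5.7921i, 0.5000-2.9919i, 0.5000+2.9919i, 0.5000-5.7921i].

By linearity: DFT(3x + 5y) = 3·DFT(x) + 5·DFT(y)
= 3·[-2, -0.3541+1.5388i, 6.3541-0.3633i, 6.3541+0.3633i, -0.3541-1.5388i] + 5·[-2, 0.5000+5.7921i, 0.5000-2.9919i, 0.5000+2.9919i, 0.5000-5.7921i]

Computing element-wise:
Z[0] = 3·(-2) + 5·(-2) = -16
Z[1] = 3·(-0.3541+1.5388i) + 5·(0.5000+5.7921i) = 1.4377+33.5769i
Z[2] = 3·(6.3541-0.3633i) + 5·(0.5000-2.9919i) = 21.5623-16.0494i
Z[3] = 3·(6.3541+0.3633i) + 5·(0.5000+2.9919i) = 21.5623+16.0494i
Z[4] = 3·(-0.3541-1.5388i) + 5·(0.5000-5.7921i) = 1.4377-33.5769i

DFT(3x + 5y) = 3·X + 5·Y = [-16, 1.4377+33.5769i, 21.5623-16.0494i, 21.5623+16.0494i, 1.4377-33.5769i]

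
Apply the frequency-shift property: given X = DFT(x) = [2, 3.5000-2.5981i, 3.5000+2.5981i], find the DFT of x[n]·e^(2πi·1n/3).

Modulation property: DFT(ω_3^(-1n)·x[n]) = X[(k-1) mod 3], so circularly shift X by 1 positions.

X[k-1] = [3.5000+2.5981i, 2, 3.5000-2.5981i]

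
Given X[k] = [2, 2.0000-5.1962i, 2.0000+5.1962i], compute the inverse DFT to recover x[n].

x[n] = (1/3) Σ(k=0 to 2) X[k] · e^(2πikn/3)

Computing each x[n]:
x[0] = 2
x[1] = 3
x[2] = -3

x = [2, 3, -3]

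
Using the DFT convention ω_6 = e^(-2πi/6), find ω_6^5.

ω_6^5 = e^(-2πi·5/6)
= cos(-2π·5/6) + i·sin(-2π·5/6)
= cos(-10π/6) + i·sin(-10π/6)

ω_6^5 = cos(-10π/6) + i·sin(-10π/6) = 0.5000+0.8660i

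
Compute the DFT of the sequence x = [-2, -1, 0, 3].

X[k] = Σ(n=0 to 3) x[n] · ω_4^(nk)
where ω_4 = e^(-2πi/4)

Computing each X[k]:
X[0] = 0
X[1] = -2+4i
X[2] = -4
X[3] = -2-4i

X = [0, -2+4i, -4, -2-4i]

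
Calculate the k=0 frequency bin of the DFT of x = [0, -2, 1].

X[0] = Σ(n=0 to 2) x[n] · ω_3^0 = Σ x[n]
= (0) + (-2) + (1)

X[0] = -1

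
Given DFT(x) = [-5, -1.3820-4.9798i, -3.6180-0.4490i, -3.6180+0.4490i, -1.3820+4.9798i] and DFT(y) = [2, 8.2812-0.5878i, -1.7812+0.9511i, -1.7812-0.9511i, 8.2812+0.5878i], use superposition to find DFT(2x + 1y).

By linearity: DFT(2x + 1y) = 2·DFT(x) + 1·DFT(y)
= 2·[-5, -1.3820-4.9798i, -3.6180-0.4490i, -3.6180+0.4490i, -1.3820+4.9798i] + 1·[2, 8.2812-0.5878i, -1.7812+0.9511i, -1.7812-0.9511i, 8.2812+0.5878i]

Computing element-wise:
Z[0] = 2·(-5) + 1·(2) = -8
Z[1] = 2·(-1.3820-4.9798i) + 1·(8.2812-0.5878i) = 5.5172-10.5474i
Z[2] = 2·(-3.6180-0.4490i) + 1·(-1.7812+0.9511i) = -9.0172+0.0531i
Z[3] = 2·(-3.6180+0.4490i) + 1·(-1.7812-0.9511i) = -9.0172-0.0531i
Z[4] = 2·(-1.3820+4.9798i) + 1·(8.2812+0.5878i) = 5.5172+10.5474i

DFT(2x + 1y) = 2·X + 1·Y = [-8, 5.5172-10.5474i, -9.0172+0.0531i, -9.0172-0.0531i, 5.5172+10.5474i]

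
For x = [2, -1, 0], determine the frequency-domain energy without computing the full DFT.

Parseval: Σ|x[n]|² = (1/N)Σ|X[k]|², so Σ|X[k]|² = N·Σ|x[n]|² = 3·5.0000

Σ|X[k]|² = N·Σ|x[n]|² = 3·5.0000 = 15.0000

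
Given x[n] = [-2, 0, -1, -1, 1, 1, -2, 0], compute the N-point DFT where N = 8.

X[k] = Σ(n=0 to 7) x[n] · ω_8^(nk)
where ω_8 = e^(-2πi/8)

Computing each X[k]:
X[0] = -4
X[1] = -3.0000+0.4142i
X[2] = 2-2i
X[3] = -3.0000+2.4142i
X[4] = -4
X[5] = -3.0000-2.4142i
X[6] = 2+2i
X[7] = -3.0000-0.4142i

X = [-4, -3.0000+0.4142i, 2-2i, -3.0000+2.4142i, -4, -3.0000-2.4142i, 2+2i, -3.0000-0.4142i]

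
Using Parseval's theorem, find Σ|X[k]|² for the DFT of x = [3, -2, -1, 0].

Parseval: Σ|x[n]|² = (1/N)Σ|X[k]|², so Σ|X[k]|² = N·Σ|x[n]|² = 4·14.0000

Σ|X[k]|² = N·Σ|x[n]|² = 4·14.0000 = 56.0000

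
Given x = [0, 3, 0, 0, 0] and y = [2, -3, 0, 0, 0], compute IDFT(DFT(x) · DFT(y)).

(x ⊛ y)[n] = Σ(m=0 to 4) x[m] · y[(n-m) mod 5]

Computing each output sample:
(x ⊛ y)[0] = 0
(x ⊛ y)[1] = 6
(x ⊛ y)[2] = -9
(x ⊛ y)[3] = 0
(x ⊛ y)[4] = 0

x ⊛ y = [0, 6, -9, 0, 0]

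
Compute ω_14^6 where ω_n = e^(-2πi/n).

ω_14^6 = e^(-2πi·6/14)
= cos(-2π·6/14) + i·sin(-2π·6/14)
= cos(-12π/14) + i·sin(-12π/14)

ω_14^6 = cos(-12π/14) + i·sin(-12π/14) = -0.9010-0.4339i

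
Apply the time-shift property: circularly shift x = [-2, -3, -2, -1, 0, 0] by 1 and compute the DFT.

Time shift by 1: X_shifted[k] = ω_6^(1k) · X[k]
Shifted x = [0, -2, -3, -2, -1, 0]

DFT(x[n-1]) = [-8, 3.0000+3.4641i, 1, 0, 1, 3.0000-3.4641i]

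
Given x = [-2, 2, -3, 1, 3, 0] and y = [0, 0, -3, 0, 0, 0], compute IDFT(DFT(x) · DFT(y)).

(x ⊛ y)[n] = Σ(m=0 to 5) x[m] · y[(n-m) mod 6]

Computing each output sample:
(x ⊛ y)[0] = -9
(x ⊛ y)[1] = 0
(x ⊛ y)[2] = 6
(x ⊛ y)[3] = -6
(x ⊛ y)[4] = 9
(x ⊛ y)[5] = -3

x ⊛ y = [-9, 0, 6, -6, 9, -3]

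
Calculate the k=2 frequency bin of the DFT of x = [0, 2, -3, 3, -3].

X[2] = Σ(n=0 to 4) x[n] · ω_5^(2n) where ω_5 = e^(-2πi/5)
= (0)·ω_5^0 + (2)·ω_5^2 + (-3)·ω_5^4 + (3)·ω_5^6 + (-3)·ω_5^8

X[2] = 0.8090-8.6453i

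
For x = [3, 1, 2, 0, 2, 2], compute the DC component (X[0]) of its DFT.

X[0] = Σ(n=0 to 5) x[n] · ω_6^0 = Σ x[n]
= (3) + (1) + (2) + (0) + (2) + (2)

X[0] = 10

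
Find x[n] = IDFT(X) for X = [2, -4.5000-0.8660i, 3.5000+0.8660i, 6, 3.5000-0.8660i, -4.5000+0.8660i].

x[n] = (1/6) Σ(k=0 to 5) X[k] · e^(2πikn/6)

Computing each x[n]:
x[0] = 1
x[1] = -2
x[2] = 2
x[3] = 2
x[4] = 1
x[5] = -2

x = [1, -2, 2, 2, 1, -2]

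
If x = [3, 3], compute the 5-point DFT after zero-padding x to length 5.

Original 2-point DFT: [6, 0]
Zero-padded 5-point DFT provides frequency interpolation.

DFT_5([x, 0, ...]) = [6, 3.9271-2.8532i, 0.5729-1.7634i, 0.5729+1.7634i, 3.9271+2.8532i]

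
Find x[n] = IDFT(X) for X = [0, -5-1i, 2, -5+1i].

x[n] = (1/4) Σ(k=0 to 3) X[k] · e^(2πikn/4)

Computing each x[n]:
x[0] = -2
x[1] = 0
x[2] = 3
x[3] = -1

x = [-2, 0, 3, -1]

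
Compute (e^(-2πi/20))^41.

Since ω_20^20 = 1, powers reduce modulo 20.
41 mod 20 = 1
So ω_20^41 = ω_20^1 = e^(-2πi·1/20)

ω_20^41 = ω_20^1 = 0.9511-0.3090i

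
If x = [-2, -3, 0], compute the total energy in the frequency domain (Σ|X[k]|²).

Parseval: Σ|x[n]|² = (1/N)Σ|X[k]|², so Σ|X[k]|² = N·Σ|x[n]|² = 3·13.0000

Σ|X[k]|² = N·Σ|x[n]|² = 3·13.0000 = 39.0000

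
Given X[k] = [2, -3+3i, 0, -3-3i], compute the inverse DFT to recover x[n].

x[n] = (1/4) Σ(k=0 to 3) X[k] · e^(2πikn/4)

Computing each x[n]:
x[0] = -1
x[1] = -1
x[2] = 2
x[3] = 2

x = [-1, -1, 2, 2]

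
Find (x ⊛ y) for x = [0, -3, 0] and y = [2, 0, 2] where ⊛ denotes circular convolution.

(x ⊛ y)[n] = Σ(m=0 to 2) x[m] · y[(n-m) mod 3]

Computing each output sample:
(x ⊛ y)[0] = -6
(x ⊛ y)[1] = -6
(x ⊛ y)[2] = 0

x ⊛ y = [-6, -6, 0]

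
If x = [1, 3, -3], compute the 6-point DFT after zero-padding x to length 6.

Original 3-point DFT: [1, 1.0000-5.1962i, 1.0000+5.1962i]
Zero-padded 6-point DFT provides frequency interpolation.

DFT_6([x, 0, ...]) = [1, 4, 1.0000-5.1962i, -5, 1.0000+5.1962i, 4]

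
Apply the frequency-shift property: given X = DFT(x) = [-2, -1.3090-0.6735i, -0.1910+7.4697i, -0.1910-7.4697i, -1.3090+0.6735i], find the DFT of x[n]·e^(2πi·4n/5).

Modulation property: DFT(ω_5^(-4n)·x[n]) = X[(k-4) mod 5], so circularly shift X by 4 positions.

X[k-4] = [-1.3090-0.6735i, -0.1910+7.4697i, -0.1910-7.4697i, -1.3090+0.6735i, -2]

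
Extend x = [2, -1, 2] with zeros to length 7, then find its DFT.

Original 3-point DFT: [3, 1.5000+2.5981i, 1.5000-2.5981i]
Zero-padded 7-point DFT provides frequency interpolation.

DFT_7([x, 0, ...]) = [3, 0.9315-1.1680i, 0.4206+1.8427i, 4.1479+1.9975i, 4.1479-1.9975i, 0.4206-1.8427i, 0.9315+1.1680i]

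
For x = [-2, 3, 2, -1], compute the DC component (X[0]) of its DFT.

X[0] = Σ(n=0 to 3) x[n] · ω_4^0 = Σ x[n]
= (-2) + (3) + (2) + (-1)

X[0] = 2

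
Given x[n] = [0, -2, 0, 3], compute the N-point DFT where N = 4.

X[k] = Σ(n=0 to 3) x[n] · ω_4^(nk)
where ω_4 = e^(-2πi/4)

Computing each X[k]:
X[0] = 1
X[1] = 5i
X[2] = -1
X[3] = -5i

X = [1, 5i, -1, -5i]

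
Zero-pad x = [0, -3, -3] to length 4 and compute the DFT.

Original 3-point DFT: [-6, 3, 3]
Zero-padded 4-point DFT provides frequency interpolation.

DFT_4([x, 0, ...]) = [-6, 3+3i, 0, 3-3i]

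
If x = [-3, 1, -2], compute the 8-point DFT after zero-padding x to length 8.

Original 3-point DFT: [-4, -2.5000-2.5981i, -2.5000+2.5981i]
Zero-padded 8-point DFT provides frequency interpolation.

DFT_8([x, 0, ...]) = [-4, -2.2929+1.2929i, -1-1i, -3.7071-2.7071i, -6, -3.7071+2.7071i, -1+1i, -2.2929-1.2929i]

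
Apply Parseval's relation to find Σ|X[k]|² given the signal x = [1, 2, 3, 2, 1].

Parseval: Σ|x[n]|² = (1/N)Σ|X[k]|², so Σ|X[k]|² = N·Σ|x[n]|² = 5·19.0000

Σ|X[k]|² = N·Σ|x[n]|² = 5·19.0000 = 95.0000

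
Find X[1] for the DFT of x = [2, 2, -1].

X[1] = Σ(n=0 to 2) x[n] · ω_3^(1n) where ω_3 = e^(-2πi/3)
= (2)·ω_3^0 + (2)·ω_3^1 + (-1)·ω_3^2

X[1] = 1.5000-2.5981i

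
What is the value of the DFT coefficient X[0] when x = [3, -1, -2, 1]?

X[0] = Σ(n=0 to 3) x[n] · ω_4^0 = Σ x[n]
= (3) + (-1) + (-2) + (1)

X[0] = 1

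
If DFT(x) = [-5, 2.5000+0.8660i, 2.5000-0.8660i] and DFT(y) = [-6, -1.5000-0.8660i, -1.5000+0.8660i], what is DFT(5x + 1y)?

By linearity: DFT(5x + 1y) = 5·DFT(x) + 1·DFT(y)
= 5·[-5, 2.5000+0.8660i, 2.5000-0.8660i] + 1·[-6, -1.5000-0.8660i, -1.5000+0.8660i]

Computing element-wise:
Z[0] = 5·(-5) + 1·(-6) = -31
Z[1] = 5·(2.5000+0.8660i) + 1·(-1.5000-0.8660i) = 11.0000+3.4640i
Z[2] = 5·(2.5000-0.8660i) + 1·(-1.5000+0.8660i) = 11.0000-3.4640i

DFT(5x + 1y) = 5·X + 1·Y = [-31, 11.0000+3.4640i, 11.0000-3.4640i]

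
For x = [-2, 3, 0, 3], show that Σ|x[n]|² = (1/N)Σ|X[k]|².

Time domain:
Σ|x[n]|² = |-2|² + |3|² + |0|² + |3|² = 22.0000

Frequency domain:
(1/4)Σ|X[k]|² = (1/4)(|4|² + |-2|² + |-8|² + |-2|²) = (1/4)·88.0000 = 22.0000

Both sides agree, confirming Parseval's theorem.

Σ|x[n]|² = (1/N)Σ|X[k]|² = 22.0000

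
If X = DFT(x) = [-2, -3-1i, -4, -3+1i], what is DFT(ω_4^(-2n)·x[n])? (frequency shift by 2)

Modulation property: DFT(ω_4^(-2n)·x[n]) = X[(k-2) mod 4], so circularly shift X by 2 positions.

X[k-2] = [-4, -3+1i, -2, -3-1i]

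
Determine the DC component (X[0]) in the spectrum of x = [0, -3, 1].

X[0] = Σ(n=0 to 2) x[n] · ω_3^0 = Σ x[n]
= (0) + (-3) + (1)

X[0] = -2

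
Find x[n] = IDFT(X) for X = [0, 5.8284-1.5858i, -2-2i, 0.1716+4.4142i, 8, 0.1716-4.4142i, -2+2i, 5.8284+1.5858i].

x[n] = (1/8) Σ(k=0 to 7) X[k] · e^(2πikn/8)

Computing each x[n]:
x[0] = 2
x[1] = 0
x[2] = 3
x[3] = -3
x[4] = -1
x[5] = -1
x[6] = 0
x[7] = 0

x = [2, 0, 3, -3, -1, -1, 0, 0]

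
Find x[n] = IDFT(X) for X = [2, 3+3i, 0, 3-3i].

x[n] = (1/4) Σ(k=0 to 3) X[k] · e^(2πikn/4)

Computing each x[n]:
x[0] = 2
x[1] = -1
x[2] = -1
x[3] = 2

x = [2, -1, -1, 2]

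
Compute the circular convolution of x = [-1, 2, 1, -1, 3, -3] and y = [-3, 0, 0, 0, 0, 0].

(x ⊛ y)[n] = Σ(m=0 to 5) x[m] · y[(n-m) mod 6]

Computing each output sample:
(x ⊛ y)[0] = 3
(x ⊛ y)[1] = -6
(x ⊛ y)[2] = -3
(x ⊛ y)[3] = 3
(x ⊛ y)[4] = -9
(x ⊛ y)[5] = 9

x ⊛ y = [3, -6, -3, 3, -9, 9]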